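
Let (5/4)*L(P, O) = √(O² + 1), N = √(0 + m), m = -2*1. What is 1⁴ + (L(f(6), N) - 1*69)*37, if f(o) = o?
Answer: -2552 + 148*I/5 ≈ -2552.0 + 29.6*I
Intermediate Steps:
m = -2
N = I*√2 (N = √(0 - 2) = √(-2) = I*√2 ≈ 1.4142*I)
L(P, O) = 4*√(1 + O²)/5 (L(P, O) = 4*√(O² + 1)/5 = 4*√(1 + O²)/5)
1⁴ + (L(f(6), N) - 1*69)*37 = 1⁴ + (4*√(1 + (I*√2)²)/5 - 1*69)*37 = 1 + (4*√(1 - 2)/5 - 69)*37 = 1 + (4*√(-1)/5 - 69)*37 = 1 + (4*I/5 - 69)*37 = 1 + (-69 + 4*I/5)*37 = 1 + (-2553 + 148*I/5) = -2552 + 148*I/5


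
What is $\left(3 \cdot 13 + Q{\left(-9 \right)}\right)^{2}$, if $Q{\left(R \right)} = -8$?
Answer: $961$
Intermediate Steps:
$\left(3 \cdot 13 + Q{\left(-9 \right)}\right)^{2} = \left(3 \cdot 13 - 8\right)^{2} = \left(39 - 8\right)^{2} = 31^{2} = 961$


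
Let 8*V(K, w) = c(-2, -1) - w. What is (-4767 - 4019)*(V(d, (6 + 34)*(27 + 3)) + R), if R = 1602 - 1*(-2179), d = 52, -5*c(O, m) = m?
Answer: -638043713/20 ≈ -3.1902e+7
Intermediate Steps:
c(O, m) = -m/5
V(K, w) = 1/40 - w/8 (V(K, w) = (-⅕*(-1) - w)/8 = (⅕ - w)/8 = 1/40 - w/8)
R = 3781 (R = 1602 + 2179 = 3781)
(-4767 - 4019)*(V(d, (6 + 34)*(27 + 3)) + R) = (-4767 - 4019)*((1/40 - (6 + 34)*(27 + 3)/8) + 3781) = -8786*((1/40 - 5*30) + 3781) = -8786*((1/40 - ⅛*1200) + 3781) = -8786*((1/40 - 150) + 3781) = -8786*(-5999/40 + 3781) = -8786*145241/40 = -638043713/20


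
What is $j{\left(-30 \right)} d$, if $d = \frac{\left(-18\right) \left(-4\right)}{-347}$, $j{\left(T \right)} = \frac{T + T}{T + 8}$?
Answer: $- \frac{2160}{3817} \approx -0.56589$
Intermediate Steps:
$j{\left(T \right)} = \frac{2 T}{8 + T}$
$d = - \frac{72}{347}$ ($d = 72 \left(- \frac{1}{347}\right) = - \frac{72}{347} \approx -0.20749$)
$j{\left(-30 \right)} d = 2 \left(-30\right) \frac{1}{8 - 30} \left(- \frac{72}{347}\right) = 2 \left(-30\right) \frac{1}{-22} \left(- \frac{72}{347}\right) = 2 \left(-30\right) \left(- \frac{1}{22}\right) \left(- \frac{72}{347}\right) = \frac{30}{11} \left(- \frac{72}{347}\right) = - \frac{2160}{3817}$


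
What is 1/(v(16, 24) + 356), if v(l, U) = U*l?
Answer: 1/740 ≈ 0.0013514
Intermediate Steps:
1/(v(16, 24) + 356) = 1/(24*16 + 356) = 1/(384 + 356) = 1/740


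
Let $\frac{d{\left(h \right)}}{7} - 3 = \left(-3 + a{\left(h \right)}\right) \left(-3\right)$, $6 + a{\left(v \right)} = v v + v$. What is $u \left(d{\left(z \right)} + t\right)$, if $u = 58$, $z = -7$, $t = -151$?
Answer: $-47734$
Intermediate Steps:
$a{\left(v \right)} = -6 + v + v^{2}$ ($a{\left(v \right)} = -6 + \left(v v + v\right) = -6 + \left(v^{2} + v\right) = -6 + \left(v + v^{2}\right) = -6 + v + v^{2}$)
$d{\left(h \right)} = 210 - 21 h - 21 h^{2}$ ($d{\left(h \right)} = 21 + 7 \left(-3 + \left(-6 + h + h^{2}\right)\right) \left(-3\right) = 21 + 7 \left(-9 + h + h^{2}\right) \left(-3\right) = 21 + 7 \left(27 - 3 h - 3 h^{2}\right) = 21 - \left(-189 + 21 h + 21 h^{2}\right) = 210 - 21 h - 21 h^{2}$)
$u \left(d{\left(z \right)} + t\right) = 58 \left(\left(210 - -147 - 21 \left(-7\right)^{2}\right) - 151\right) = 58 \left(\left(210 + 147 - 1029\right) - 151\right) = 58 \left(-672 - 151\right) = 58 \left(-823\right) = -47734$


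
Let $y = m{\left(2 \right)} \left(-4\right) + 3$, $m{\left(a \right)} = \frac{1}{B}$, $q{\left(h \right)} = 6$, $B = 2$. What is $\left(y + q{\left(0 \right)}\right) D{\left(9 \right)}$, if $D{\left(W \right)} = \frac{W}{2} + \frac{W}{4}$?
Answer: $\frac{189}{4} \approx 47.25$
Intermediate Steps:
$D{\left(W \right)} = \frac{3 W}{4}$ ($D{\left(W \right)} = W \frac{1}{2} + W \frac{1}{4} = \frac{W}{2} + \frac{W}{4} = \frac{3 W}{4}$)
$m{\left(a \right)} = \frac{1}{2}$
$y = 1$ ($y = \frac{1}{2} \left(-4\right) + 3 = -2 + 3 = 1$)
$\left(y + q{\left(0 \right)}\right) D{\left(9 \right)} = \left(1 + 6\right) \frac{3}{4} \cdot 9 = 7 \cdot \frac{27}{4} = \frac{189}{4}$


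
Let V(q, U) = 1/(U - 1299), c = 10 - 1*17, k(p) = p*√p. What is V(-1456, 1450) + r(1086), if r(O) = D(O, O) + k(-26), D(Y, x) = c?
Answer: -1056/151 - 26*I*√26 ≈ -6.9934 - 132.57*I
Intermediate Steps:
k(p) = p^(3/2)
c = -7 (c = 10 - 17 = -7)
D(Y, x) = -7
V(q, U) = 1/(-1299 + U)
r(O) = -7 - 26*I*√26 (r(O) = -7 + (-26)^(3/2) = -7 - 26*I*√26)
V(-1456, 1450) + r(1086) = 1/(-1299 + 1450) + (-7 - 26*I*√26) = 1/151 + (-7 - 26*I*√26) = -1056/151 - 26*I*√26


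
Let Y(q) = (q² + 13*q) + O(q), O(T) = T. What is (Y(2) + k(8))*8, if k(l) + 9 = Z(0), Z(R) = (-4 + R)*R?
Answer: 184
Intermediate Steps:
Z(R) = R*(-4 + R)
k(l) = -9 (k(l) = -9 + 0*(-4 + 0) = -9 + 0*(-4) = -9 + 0 = -9)
Y(q) = q² + 14*q (Y(q) = (q² + 13*q) + q = q² + 14*q)
(Y(2) + k(8))*8 = (2*(14 + 2) - 9)*8 = (2*16 - 9)*8 = (32 - 9)*8 = 23*8 = 184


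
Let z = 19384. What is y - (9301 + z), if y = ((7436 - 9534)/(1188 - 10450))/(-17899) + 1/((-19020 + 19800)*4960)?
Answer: -9198874262581512931/320685872707200 ≈ -28685.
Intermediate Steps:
y = -3975480931/320685872707200 (y = -2098/(-9262)*(-1/17899) + (1/4960)/780 = -2098*(-1/9262)*(-1/17899) + (1/780)*(1/4960) = (1049/4631)*(-1/17899) + 1/3868800 = -1049/82890269 + 1/3868800 = -3975480931/320685872707200 ≈ -1.2397e-5)
y - (9301 + z) = -3975480931/320685872707200 - (9301 + 19384) = -3975480931/320685872707200 - 1*28685 = -3975480931/320685872707200 - 28685 = -9198874262581512931/320685872707200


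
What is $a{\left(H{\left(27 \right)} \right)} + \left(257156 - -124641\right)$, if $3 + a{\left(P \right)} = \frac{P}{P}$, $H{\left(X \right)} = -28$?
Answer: $381795$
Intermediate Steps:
$a{\left(P \right)} = -2$ ($a{\left(P \right)} = -3 + \frac{P}{P} = -3 + 1 = -2$)
$a{\left(H{\left(27 \right)} \right)} + \left(257156 - -124641\right) = -2 + \left(257156 - -124641\right) = -2 + \left(257156 + 124641\right) = -2 + 381797 = 381795$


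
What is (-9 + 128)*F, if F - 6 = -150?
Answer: -17136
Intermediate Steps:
F = -144 (F = 6 - 150 = -144)
(-9 + 128)*F = (-9 + 128)*(-144) = 119*(-144) = -17136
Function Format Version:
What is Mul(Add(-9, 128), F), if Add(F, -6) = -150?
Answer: -17136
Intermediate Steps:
F = -144 (F = Add(6, -150) = -144)
Mul(Add(-9, 128), F) = Mul(Add(-9, 128), -144) = Mul(119, -144) = -17136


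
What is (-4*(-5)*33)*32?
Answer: 21120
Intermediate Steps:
(-4*(-5)*33)*32 = (20*33)*32 = 660*32 = 21120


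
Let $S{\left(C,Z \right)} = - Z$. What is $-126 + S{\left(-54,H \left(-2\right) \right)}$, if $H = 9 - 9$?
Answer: $-126$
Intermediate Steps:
$H = 0$
$-126 + S{\left(-54,H \left(-2\right) \right)} = -126 - 0 \left(-2\right) = -126 - 0 = -126 + 0 = -126$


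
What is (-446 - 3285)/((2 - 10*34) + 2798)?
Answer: -91/60 ≈ -1.5167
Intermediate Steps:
(-446 - 3285)/((2 - 10*34) + 2798) = -3731/((2 - 340) + 2798) = -3731/(-338 + 2798) = -3731/2460 = -3731*1/2460 = -91/60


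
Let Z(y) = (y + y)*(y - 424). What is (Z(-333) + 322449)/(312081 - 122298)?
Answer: 275537/63261 ≈ 4.3556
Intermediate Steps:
Z(y) = 2*y*(-424 + y) (Z(y) = (2*y)*(-424 + y) = 2*y*(-424 + y))
(Z(-333) + 322449)/(312081 - 122298) = (2*(-333)*(-424 - 333) + 322449)/(312081 - 122298) = (2*(-333)*(-757) + 322449)/189783 = (504162 + 322449)*(1/189783) = 826611*(1/189783) = 275537/63261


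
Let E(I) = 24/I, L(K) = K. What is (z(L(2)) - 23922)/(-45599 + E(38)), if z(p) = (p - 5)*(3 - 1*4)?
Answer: 64923/123767 ≈ 0.52456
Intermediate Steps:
z(p) = 5 - p (z(p) = (-5 + p)*(3 - 4) = (-5 + p)*(-1) = 5 - p)
(z(L(2)) - 23922)/(-45599 + E(38)) = ((5 - 1*2) - 23922)/(-45599 + 24/38) = ((5 - 2) - 23922)/(-45599 + 24*(1/38)) = (3 - 23922)/(-45599 + 12/19) = -23919/(-866369/19) = -23919*(-19/866369) = 64923/123767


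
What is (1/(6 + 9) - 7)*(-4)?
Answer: 416/15 ≈ 27.733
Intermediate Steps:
(1/(6 + 9) - 7)*(-4) = (1/15 - 7)*(-4) = -104/15*(-4) = 416/15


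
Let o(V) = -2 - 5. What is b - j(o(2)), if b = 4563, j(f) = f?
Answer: 4570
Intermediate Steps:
o(V) = -7
b - j(o(2)) = 4563 - 1*(-7) = 4563 + 7 = 4570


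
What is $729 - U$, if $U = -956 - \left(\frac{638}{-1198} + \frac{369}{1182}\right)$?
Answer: $\frac{397618101}{236006} \approx 1684.8$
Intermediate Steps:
$U = - \frac{225569727}{236006}$ ($U = -956 - \left(638 \left(- \frac{1}{1198}\right) + 369 \cdot \frac{1}{1182}\right) = -956 - \left(- \frac{319}{599} + \frac{123}{394}\right) = -956 - - \frac{52009}{236006} = -956 + \frac{52009}{236006} = - \frac{225569727}{236006} \approx -955.78$)
$729 - U = 729 - - \frac{225569727}{236006} = 729 + \frac{225569727}{236006} = \frac{397618101}{236006}$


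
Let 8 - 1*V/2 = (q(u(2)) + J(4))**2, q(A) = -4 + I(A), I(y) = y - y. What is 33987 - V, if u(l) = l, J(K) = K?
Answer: 33971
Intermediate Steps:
I(y) = 0
q(A) = -4 (q(A) = -4 + 0 = -4)
V = 16 (V = 16 - 2*(-4 + 4)**2 = 16 - 2*0**2 = 16 - 2*0 = 16 + 0 = 16)
33987 - V = 33987 - 1*16 = 33987 - 16 = 33971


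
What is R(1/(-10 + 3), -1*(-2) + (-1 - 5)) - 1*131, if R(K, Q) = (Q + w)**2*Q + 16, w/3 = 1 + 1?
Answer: -131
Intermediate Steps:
w = 6 (w = 3*(1 + 1) = 3*2 = 6)
R(K, Q) = 16 + Q*(6 + Q)**2 (R(K, Q) = (Q + 6)**2*Q + 16 = (6 + Q)**2*Q + 16 = Q*(6 + Q)**2 + 16 = 16 + Q*(6 + Q)**2)
R(1/(-10 + 3), -1*(-2) + (-1 - 5)) - 1*131 = (16 + (-1*(-2) + (-1 - 5))*(6 + (-1*(-2) + (-1 - 5)))**2) - 1*131 = (16 + (2 - 6)*(6 + (2 - 6))**2) - 131 = (16 - 4*(6 - 4)**2) - 131 = (16 - 4*2**2) - 131 = (16 - 4*4) - 131 = (16 - 16) - 131 = 0 - 131 = -131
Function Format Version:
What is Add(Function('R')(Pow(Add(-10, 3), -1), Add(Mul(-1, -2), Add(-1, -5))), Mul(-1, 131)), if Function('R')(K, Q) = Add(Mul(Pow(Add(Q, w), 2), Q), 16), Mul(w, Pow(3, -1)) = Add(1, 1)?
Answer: -131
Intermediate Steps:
w = 6 (w = Mul(3, Add(1, 1)) = Mul(3, 2) = 6)
Function('R')(K, Q) = Add(16, Mul(Q, Pow(Add(6, Q), 2))) (Function('R')(K, Q) = Add(Mul(Pow(Add(Q, 6), 2), Q), 16) = Add(Mul(Pow(Add(6, Q), 2), Q), 16) = Add(Mul(Q, Pow(Add(6, Q), 2)), 16) = Add(16, Mul(Q, Pow(Add(6, Q), 2))))
Add(Function('R')(Pow(Add(-10, 3), -1), Add(Mul(-1, -2), Add(-1, -5))), Mul(-1, 131)) = Add(Add(16, Mul(Add(Mul(-1, -2), Add(-1, -5)), Pow(Add(6, Add(Mul(-1, -2), Add(-1, -5))), 2))), Mul(-1, 131)) = Add(Add(16, Mul(Add(2, -6), Pow(Add(6, Add(2, -6)), 2))), -131) = Add(Add(16, Mul(-4, Pow(Add(6, -4), 2))), -131) = Add(Add(16, Mul(-4, Pow(2, 2))), -131) = Add(Add(16, Mul(-4, 4)), -131) = Add(Add(16, -16), -131) = Add(0, -131) = -131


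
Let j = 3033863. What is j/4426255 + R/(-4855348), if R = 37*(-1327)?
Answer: 14947785343569/21491008361740 ≈ 0.69554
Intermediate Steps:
R = -49099
j/4426255 + R/(-4855348) = 3033863/4426255 - 49099/(-4855348) = 3033863*(1/4426255) - 49099*(-1/4855348) = 3033863/4426255 + 49099/4855348 = 14947785343569/21491008361740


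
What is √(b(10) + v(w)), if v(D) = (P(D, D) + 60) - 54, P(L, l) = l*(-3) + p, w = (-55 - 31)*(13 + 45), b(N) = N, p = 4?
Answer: 2*√3746 ≈ 122.41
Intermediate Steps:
w = -4988 (w = -86*58 = -4988)
P(L, l) = 4 - 3*l (P(L, l) = l*(-3) + 4 = -3*l + 4 = 4 - 3*l)
v(D) = 10 - 3*D (v(D) = ((4 - 3*D) + 60) - 54 = (64 - 3*D) - 54 = 10 - 3*D)
√(b(10) + v(w)) = √(10 + (10 - 3*(-4988))) = √(10 + (10 + 14964)) = √(10 + 14974) = √14984 = 2*√3746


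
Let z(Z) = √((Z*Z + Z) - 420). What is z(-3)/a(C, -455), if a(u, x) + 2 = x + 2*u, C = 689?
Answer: I*√46/307 ≈ 0.022092*I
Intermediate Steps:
a(u, x) = -2 + x + 2*u (a(u, x) = -2 + (x + 2*u) = -2 + x + 2*u)
z(Z) = √(-420 + Z + Z²) (z(Z) = √((Z² + Z) - 420) = √((Z + Z²) - 420) = √(-420 + Z + Z²))
z(-3)/a(C, -455) = √(-420 - 3 + (-3)²)/(-2 - 455 + 2*689) = √(-420 - 3 + 9)/(-2 - 455 + 1378) = √(-414)/921 = (3*I*√46)*(1/921) = I*√46/307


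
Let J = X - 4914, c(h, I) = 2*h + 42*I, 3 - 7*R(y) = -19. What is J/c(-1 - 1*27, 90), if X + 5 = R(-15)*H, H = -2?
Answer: -34477/26068 ≈ -1.3226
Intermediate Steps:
R(y) = 22/7 (R(y) = 3/7 - ⅐*(-19) = 3/7 + 19/7 = 22/7)
X = -79/7 (X = -5 + (22/7)*(-2) = -5 - 44/7 = -79/7 ≈ -11.286)
J = -34477/7 (J = -79/7 - 4914 = -34477/7 ≈ -4925.3)
J/c(-1 - 1*27, 90) = -34477/(7*(2*(-1 - 1*27) + 42*90)) = -34477/(7*(2*(-1 - 27) + 3780)) = -34477/(7*(2*(-28) + 3780)) = -34477/(7*(-56 + 3780)) = -34477/7/3724 = -34477/7*1/3724 = -34477/26068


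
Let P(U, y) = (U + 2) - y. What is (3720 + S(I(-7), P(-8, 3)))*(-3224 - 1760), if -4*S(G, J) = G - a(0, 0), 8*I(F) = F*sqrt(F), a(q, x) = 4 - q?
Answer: -18545464 - 4361*I*sqrt(7)/4 ≈ -1.8545e+7 - 2884.5*I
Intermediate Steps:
P(U, y) = 2 + U - y (P(U, y) = (2 + U) - y = 2 + U - y)
I(F) = F**(3/2)/8 (I(F) = (F*sqrt(F))/8 = F**(3/2)/8)
S(G, J) = 1 - G/4 (S(G, J) = -(G - (4 - 1*0))/4 = -(G - (4 + 0))/4 = -(G - 1*4)/4 = -(G - 4)/4 = -(-4 + G)/4 = 1 - G/4)
(3720 + S(I(-7), P(-8, 3)))*(-3224 - 1760) = (3720 + (1 - (-7)**(3/2)/32))*(-3224 - 1760) = (3720 + (1 - (-7*I*sqrt(7))/32))*(-4984) = (3720 + (1 - (-7)*I*sqrt(7)/32))*(-4984) = (3720 + (1 + 7*I*sqrt(7)/32))*(-4984) = (3721 + 7*I*sqrt(7)/32)*(-4984) = -18545464 - 4361*I*sqrt(7)/4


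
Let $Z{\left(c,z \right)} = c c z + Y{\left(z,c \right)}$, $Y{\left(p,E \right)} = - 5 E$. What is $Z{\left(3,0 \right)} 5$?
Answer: $-75$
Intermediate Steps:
$Z{\left(c,z \right)} = - 5 c + z c^{2}$ ($Z{\left(c,z \right)} = c c z - 5 c = c^{2} z - 5 c = z c^{2} - 5 c = - 5 c + z c^{2}$)
$Z{\left(3,0 \right)} 5 = 3 \left(-5 + 3 \cdot 0\right) 5 = 3 \left(-5 + 0\right) 5 = 3 \left(-5\right) 5 = \left(-15\right) 5 = -75$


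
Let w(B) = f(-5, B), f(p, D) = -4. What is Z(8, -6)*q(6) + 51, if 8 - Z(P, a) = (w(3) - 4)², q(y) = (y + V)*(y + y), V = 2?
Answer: -5325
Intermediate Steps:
w(B) = -4
q(y) = 2*y*(2 + y) (q(y) = (y + 2)*(y + y) = (2 + y)*(2*y) = 2*y*(2 + y))
Z(P, a) = -56 (Z(P, a) = 8 - (-4 - 4)² = 8 - 1*(-8)² = 8 - 1*64 = 8 - 64 = -56)
Z(8, -6)*q(6) + 51 = -112*6*(2 + 6) + 51 = -112*6*8 + 51 = -56*96 + 51 = -5376 + 51 = -5325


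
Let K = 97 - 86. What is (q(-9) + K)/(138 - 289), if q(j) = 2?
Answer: -13/151 ≈ -0.086093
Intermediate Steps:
K = 11
(q(-9) + K)/(138 - 289) = (2 + 11)/(138 - 289) = 13/(-151) = 13*(-1/151) = -13/151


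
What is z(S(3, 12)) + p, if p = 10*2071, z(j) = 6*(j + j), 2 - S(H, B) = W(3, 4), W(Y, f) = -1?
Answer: 20746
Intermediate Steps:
S(H, B) = 3 (S(H, B) = 2 - 1*(-1) = 2 + 1 = 3)
z(j) = 12*j (z(j) = 6*(2*j) = 12*j)
p = 20710
z(S(3, 12)) + p = 12*3 + 20710 = 36 + 20710 = 20746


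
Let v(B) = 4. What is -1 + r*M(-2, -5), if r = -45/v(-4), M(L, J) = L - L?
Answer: -1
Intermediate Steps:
M(L, J) = 0
r = -45/4 ≈ -11.250
-1 + r*M(-2, -5) = -1 - 45/4*0 = -1 + 0 = -1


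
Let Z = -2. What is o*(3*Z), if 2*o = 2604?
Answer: -7812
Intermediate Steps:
o = 1302 (o = (½)*2604 = 1302)
o*(3*Z) = 1302*(3*(-2)) = 1302*(-6) = -7812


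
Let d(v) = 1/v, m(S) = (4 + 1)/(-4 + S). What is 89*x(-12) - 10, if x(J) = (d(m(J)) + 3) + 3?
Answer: 1196/5 ≈ 239.20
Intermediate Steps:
m(S) = 5/(-4 + S)
x(J) = 26/5 + J/5 (x(J) = (1/(5/(-4 + J)) + 3) + 3 = ((-⅘ + J/5) + 3) + 3 = (11/5 + J/5) + 3 = 26/5 + J/5)
89*x(-12) - 10 = 89*(26/5 + (⅕)*(-12)) - 10 = 89*(26/5 - 12/5) - 10 = 89*(14/5) - 10 = 1246/5 - 10 = 1196/5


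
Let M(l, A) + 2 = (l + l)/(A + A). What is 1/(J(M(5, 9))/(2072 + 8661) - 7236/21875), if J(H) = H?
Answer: -2113059375/699260267 ≈ -3.0219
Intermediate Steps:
M(l, A) = -2 + l/A (M(l, A) = -2 + (l + l)/(A + A) = -2 + (2*l)/((2*A)) = -2 + (2*l)*(1/(2*A)) = -2 + l/A)
1/(J(M(5, 9))/(2072 + 8661) - 7236/21875) = 1/((-2 + 5/9)/(2072 + 8661) - 7236/21875) = 1/((-2 + 5*(1/9))/10733 - 7236*1/21875) = 1/((-2 + 5/9)*(1/10733) - 7236/21875) = 1/(-13/9*1/10733 - 7236/21875) = 1/(-13/96597 - 7236/21875) = 1/(-699260267/2113059375) = -2113059375/699260267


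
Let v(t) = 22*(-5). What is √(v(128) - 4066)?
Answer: 12*I*√29 ≈ 64.622*I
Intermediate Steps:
v(t) = -110
√(v(128) - 4066) = √(-110 - 4066) = √(-4176) = 12*I*√29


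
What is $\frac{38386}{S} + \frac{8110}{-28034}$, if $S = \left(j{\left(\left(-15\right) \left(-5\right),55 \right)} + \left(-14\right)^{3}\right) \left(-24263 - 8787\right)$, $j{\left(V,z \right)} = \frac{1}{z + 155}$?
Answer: $- \frac{7711326236423}{26694954518215} \approx -0.28887$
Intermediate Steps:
$j{\left(V,z \right)} = \frac{1}{155 + z}$
$S = \frac{1904469895}{21}$ ($S = \left(\frac{1}{155 + 55} + \left(-14\right)^{3}\right) \left(-24263 - 8787\right) = \left(\frac{1}{210} - 2744\right) \left(-33050\right) = \left(- \frac{576239}{210}\right) \left(-33050\right) = \frac{1904469895}{21} \approx 9.0689 \cdot 10^{7}$)
$\frac{38386}{S} + \frac{8110}{-28034} = \frac{38386}{\frac{1904469895}{21}} + \frac{8110}{-28034} = 38386 \cdot \frac{21}{1904469895} + 8110 \left(- \frac{1}{28034}\right) = \frac{806106}{1904469895} - \frac{4055}{14017} = - \frac{7711326236423}{26694954518215}$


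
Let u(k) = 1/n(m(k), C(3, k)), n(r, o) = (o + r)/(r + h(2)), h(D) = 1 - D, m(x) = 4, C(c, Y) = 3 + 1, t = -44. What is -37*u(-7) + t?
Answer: -463/8 ≈ -57.875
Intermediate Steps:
C(c, Y) = 4
n(r, o) = (o + r)/(-1 + r) (n(r, o) = (o + r)/(r + (1 - 1*2)) = (o + r)/(r + (1 - 2)) = (o + r)/(r - 1) = (o + r)/(-1 + r))
u(k) = 3/8 (u(k) = 1/((4 + 4)/(-1 + 4)) = 1/(8/3) = 3/8)
-37*u(-7) + t = -37*3/8 - 44 = -111/8 - 44 = -463/8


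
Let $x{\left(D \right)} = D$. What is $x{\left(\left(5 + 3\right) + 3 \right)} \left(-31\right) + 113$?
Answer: $-228$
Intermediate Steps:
$x{\left(\left(5 + 3\right) + 3 \right)} \left(-31\right) + 113 = \left(\left(5 + 3\right) + 3\right) \left(-31\right) + 113 = \left(8 + 3\right) \left(-31\right) + 113 = 11 \left(-31\right) + 113 = -341 + 113 = -228$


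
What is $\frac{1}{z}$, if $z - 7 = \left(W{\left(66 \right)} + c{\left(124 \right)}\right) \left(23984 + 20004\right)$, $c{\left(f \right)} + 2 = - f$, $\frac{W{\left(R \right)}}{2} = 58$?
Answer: $- \frac{1}{439873} \approx -2.2734 \cdot 10^{-6}$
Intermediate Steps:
$W{\left(R \right)} = 116$ ($W{\left(R \right)} = 2 \cdot 58 = 116$)
$c{\left(f \right)} = -2 - f$
$z = -439873$ ($z = 7 + \left(116 - 126\right) \left(23984 + 20004\right) = 7 + \left(116 - 126\right) 43988 = 7 - 439880 = -439873$)
$\frac{1}{z} = \frac{1}{-439873} = - \frac{1}{439873}$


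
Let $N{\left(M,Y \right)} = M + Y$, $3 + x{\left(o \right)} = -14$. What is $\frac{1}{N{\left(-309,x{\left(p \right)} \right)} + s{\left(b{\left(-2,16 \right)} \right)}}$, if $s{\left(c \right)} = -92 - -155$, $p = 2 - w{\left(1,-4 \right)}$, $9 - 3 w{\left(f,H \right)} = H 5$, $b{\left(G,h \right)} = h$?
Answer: $- \frac{1}{263} \approx -0.0038023$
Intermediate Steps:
$w{\left(f,H \right)} = 3 - \frac{5 H}{3}$ ($w{\left(f,H \right)} = 3 - \frac{H 5}{3} = 3 - \frac{5 H}{3}$)
$p = - \frac{23}{3}$ ($p = 2 - \left(3 - - \frac{20}{3}\right) = 2 - \left(3 + \frac{20}{3}\right) = 2 - \frac{29}{3} = - \frac{23}{3} \approx -7.6667$)
$x{\left(o \right)} = -17$ ($x{\left(o \right)} = -3 - 14 = -17$)
$s{\left(c \right)} = 63$ ($s{\left(c \right)} = -92 + 155 = 63$)
$\frac{1}{N{\left(-309,x{\left(p \right)} \right)} + s{\left(b{\left(-2,16 \right)} \right)}} = \frac{1}{\left(-309 - 17\right) + 63} = \frac{1}{-326 + 63} = \frac{1}{-263} = - \frac{1}{263}$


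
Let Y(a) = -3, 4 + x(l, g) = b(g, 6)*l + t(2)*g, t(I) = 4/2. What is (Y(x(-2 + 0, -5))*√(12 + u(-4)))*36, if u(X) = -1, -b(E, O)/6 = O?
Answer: -108*√11 ≈ -358.20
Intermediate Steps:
b(E, O) = -6*O
t(I) = 2 (t(I) = 4*(½) = 2)
x(l, g) = -4 - 36*l + 2*g (x(l, g) = -4 + ((-6*6)*l + 2*g) = -4 + (-36*l + 2*g) = -4 - 36*l + 2*g)
(Y(x(-2 + 0, -5))*√(12 + u(-4)))*36 = -3*√(12 - 1)*36 = -3*√11*36 = -108*√11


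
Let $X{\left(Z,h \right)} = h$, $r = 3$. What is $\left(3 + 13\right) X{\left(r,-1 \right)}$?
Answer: $-16$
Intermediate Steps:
$\left(3 + 13\right) X{\left(r,-1 \right)} = \left(3 + 13\right) \left(-1\right) = 16 \left(-1\right) = -16$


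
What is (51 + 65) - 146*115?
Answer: -16674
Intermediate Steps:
(51 + 65) - 146*115 = 116 - 16790 = -16674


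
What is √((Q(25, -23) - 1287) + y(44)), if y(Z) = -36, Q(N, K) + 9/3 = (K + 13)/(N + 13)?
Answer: I*√478781/19 ≈ 36.418*I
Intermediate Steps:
Q(N, K) = -3 + (13 + K)/(13 + N) (Q(N, K) = -3 + (K + 13)/(N + 13) = -3 + (13 + K)/(13 + N))
√((Q(25, -23) - 1287) + y(44)) = √(((-26 - 23 - 3*25)/(13 + 25) - 1287) - 36) = √(((-26 - 23 - 75)/38 - 1287) - 36) = √(((1/38)*(-124) - 1287) - 36) = √((-62/19 - 1287) - 36) = √(-24515/19 - 36) = √(-25199/19) = I*√478781/19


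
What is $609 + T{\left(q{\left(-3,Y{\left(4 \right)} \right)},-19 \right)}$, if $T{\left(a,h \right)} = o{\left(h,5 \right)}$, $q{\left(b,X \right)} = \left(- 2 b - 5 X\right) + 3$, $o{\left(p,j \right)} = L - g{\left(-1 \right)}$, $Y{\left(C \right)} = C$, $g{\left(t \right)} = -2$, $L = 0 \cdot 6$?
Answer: $611$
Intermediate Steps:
$L = 0$
$o{\left(p,j \right)} = 2$ ($o{\left(p,j \right)} = 0 - -2 = 0 + 2 = 2$)
$q{\left(b,X \right)} = 3 - 5 X - 2 b$ ($q{\left(b,X \right)} = \left(- 5 X - 2 b\right) + 3 = 3 - 5 X - 2 b$)
$T{\left(a,h \right)} = 2$
$609 + T{\left(q{\left(-3,Y{\left(4 \right)} \right)},-19 \right)} = 609 + 2 = 611$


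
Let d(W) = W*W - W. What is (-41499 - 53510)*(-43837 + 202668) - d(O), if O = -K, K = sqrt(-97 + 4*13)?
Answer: -15090374434 - 3*I*sqrt(5) ≈ -1.509e+10 - 6.7082*I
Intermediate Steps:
K = 3*I*sqrt(5) (K = sqrt(-97 + 52) = sqrt(-45) = 3*I*sqrt(5) ≈ 6.7082*I)
O = -3*I*sqrt(5) ≈ -6.7082*I
d(W) = W**2 - W
(-41499 - 53510)*(-43837 + 202668) - d(O) = (-41499 - 53510)*(-43837 + 202668) - (-3*I*sqrt(5))*(-1 - 3*I*sqrt(5)) = -95009*158831 - (-3)*I*sqrt(5)*(-1 - 3*I*sqrt(5)) = -15090374479 + 3*I*sqrt(5)*(-1 - 3*I*sqrt(5))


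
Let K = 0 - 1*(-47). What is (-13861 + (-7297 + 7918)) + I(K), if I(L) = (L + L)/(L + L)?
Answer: -13239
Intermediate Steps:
K = 47 (K = 0 + 47 = 47)
I(L) = 1 (I(L) = (2*L)/((2*L)) = (2*L)*(1/(2*L)) = 1)
(-13861 + (-7297 + 7918)) + I(K) = (-13861 + (-7297 + 7918)) + 1 = (-13861 + 621) + 1 = -13240 + 1 = -13239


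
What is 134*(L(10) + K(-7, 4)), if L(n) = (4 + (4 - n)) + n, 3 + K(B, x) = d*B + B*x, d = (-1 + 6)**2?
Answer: -26532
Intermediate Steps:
d = 25 (d = 5**2 = 25)
K(B, x) = -3 + 25*B + B*x (K(B, x) = -3 + (25*B + B*x) = -3 + 25*B + B*x)
L(n) = 8 (L(n) = (8 - n) + n = 8)
134*(L(10) + K(-7, 4)) = 134*(8 + (-3 + 25*(-7) - 7*4)) = 134*(8 + (-3 - 175 - 28)) = 134*(8 - 206) = 134*(-198) = -26532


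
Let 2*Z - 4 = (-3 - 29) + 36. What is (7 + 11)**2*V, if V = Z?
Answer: 1296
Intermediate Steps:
Z = 4 (Z = 2 + ((-3 - 29) + 36)/2 = 2 + (-32 + 36)/2 = 2 + (1/2)*4 = 2 + 2 = 4)
V = 4
(7 + 11)**2*V = (7 + 11)**2*4 = 18**2*4 = 324*4 = 1296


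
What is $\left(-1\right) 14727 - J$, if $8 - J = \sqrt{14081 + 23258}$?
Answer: $-14735 + \sqrt{37339} \approx -14542.0$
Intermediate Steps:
$J = 8 - \sqrt{37339}$ ($J = 8 - \sqrt{14081 + 23258} = 8 - \sqrt{37339} \approx -185.23$)
$\left(-1\right) 14727 - J = \left(-1\right) 14727 - \left(8 - \sqrt{37339}\right) = -14727 - \left(8 - \sqrt{37339}\right) = -14735 + \sqrt{37339}$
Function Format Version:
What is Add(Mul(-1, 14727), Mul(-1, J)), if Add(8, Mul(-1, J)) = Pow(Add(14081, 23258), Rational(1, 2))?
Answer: Add(-14735, Pow(37339, Rational(1, 2))) ≈ -14542.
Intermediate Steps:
J = Add(8, Mul(-1, Pow(37339, Rational(1, 2)))) (J = Add(8, Mul(-1, Pow(Add(14081, 23258), Rational(1, 2)))) = Add(8, Mul(-1, Pow(37339, Rational(1, 2)))) ≈ -185.23)
Add(Mul(-1, 14727), Mul(-1, J)) = Add(Mul(-1, 14727), Mul(-1, Add(8, Mul(-1, Pow(37339, Rational(1, 2)))))) = Add(-14727, Add(-8, Pow(37339, Rational(1, 2)))) = Add(-14735, Pow(37339, Rational(1, 2)))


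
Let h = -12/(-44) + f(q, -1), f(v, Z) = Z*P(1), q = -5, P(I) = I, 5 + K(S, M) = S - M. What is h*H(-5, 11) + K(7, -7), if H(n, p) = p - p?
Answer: 9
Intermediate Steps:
K(S, M) = -5 + S - M (K(S, M) = -5 + (S - M) = -5 + S - M)
f(v, Z) = Z (f(v, Z) = Z*1 = Z)
h = -8/11 (h = -12/(-44) - 1 = -12*(-1/44) - 1 = 3/11 - 1 = -8/11 ≈ -0.72727)
H(n, p) = 0
h*H(-5, 11) + K(7, -7) = -8/11*0 + (-5 + 7 - 1*(-7)) = 0 + (-5 + 7 + 7) = 0 + 9 = 9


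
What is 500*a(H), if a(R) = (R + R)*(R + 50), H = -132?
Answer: 10824000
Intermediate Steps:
a(R) = 2*R*(50 + R) (a(R) = (2*R)*(50 + R) = 2*R*(50 + R))
500*a(H) = 500*(2*(-132)*(50 - 132)) = 500*(2*(-132)*(-82)) = 500*21648 = 10824000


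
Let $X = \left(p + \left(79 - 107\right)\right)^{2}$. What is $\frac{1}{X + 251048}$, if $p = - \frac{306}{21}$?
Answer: $\frac{49}{12390156} \approx 3.9548 \cdot 10^{-6}$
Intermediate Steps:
$p = - \frac{102}{7}$ ($p = \left(-306\right) \frac{1}{21} = - \frac{102}{7} \approx -14.571$)
$X = \frac{88804}{49}$ ($X = \left(- \frac{102}{7} + \left(79 - 107\right)\right)^{2} = \left(- \frac{102}{7} - 28\right)^{2} = \left(- \frac{298}{7}\right)^{2} = \frac{88804}{49} \approx 1812.3$)
$\frac{1}{X + 251048} = \frac{1}{\frac{88804}{49} + 251048} = \frac{1}{\frac{12390156}{49}} = \frac{49}{12390156}$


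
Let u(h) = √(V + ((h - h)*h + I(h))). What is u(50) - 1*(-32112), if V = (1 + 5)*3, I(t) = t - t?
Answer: 32112 + 3*√2 ≈ 32116.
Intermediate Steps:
I(t) = 0
V = 18 (V = 6*3 = 18)
u(h) = 3*√2 (u(h) = √(18 + ((h - h)*h + 0)) = √(18 + (0*h + 0)) = √(18 + (0 + 0)) = √(18 + 0) = √18 = 3*√2)
u(50) - 1*(-32112) = 3*√2 - 1*(-32112) = 3*√2 + 32112 = 32112 + 3*√2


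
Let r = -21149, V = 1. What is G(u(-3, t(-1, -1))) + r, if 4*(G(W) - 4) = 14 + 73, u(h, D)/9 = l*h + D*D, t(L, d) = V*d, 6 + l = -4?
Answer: -84493/4 ≈ -21123.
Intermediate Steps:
l = -10 (l = -6 - 4 = -10)
t(L, d) = d (t(L, d) = 1*d = d)
u(h, D) = -90*h + 9*D² (u(h, D) = 9*(-10*h + D*D) = 9*(-10*h + D²) = 9*(D² - 10*h) = -90*h + 9*D²)
G(W) = 103/4 (G(W) = 4 + (14 + 73)/4 = 4 + (¼)*87 = 4 + 87/4 = 103/4)
G(u(-3, t(-1, -1))) + r = 103/4 - 21149 = -84493/4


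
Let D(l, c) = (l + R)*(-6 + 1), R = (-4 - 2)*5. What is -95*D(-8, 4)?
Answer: -18050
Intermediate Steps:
R = -30 (R = -6*5 = -30)
D(l, c) = 150 - 5*l (D(l, c) = (l - 30)*(-6 + 1) = (-30 + l)*(-5) = 150 - 5*l)
-95*D(-8, 4) = -95*(150 - 5*(-8)) = -95*(150 + 40) = -95*190 = -18050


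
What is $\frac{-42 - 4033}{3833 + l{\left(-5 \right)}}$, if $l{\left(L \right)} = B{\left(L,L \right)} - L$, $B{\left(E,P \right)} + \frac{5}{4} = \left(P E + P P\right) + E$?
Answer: $- \frac{16300}{15527} \approx -1.0498$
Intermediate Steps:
$B{\left(E,P \right)} = - \frac{5}{4} + E + P^{2} + E P$ ($B{\left(E,P \right)} = - \frac{5}{4} + \left(\left(P E + P P\right) + E\right) = - \frac{5}{4} + \left(\left(E P + P^{2}\right) + E\right) = - \frac{5}{4} + \left(\left(P^{2} + E P\right) + E\right) = - \frac{5}{4} + \left(E + P^{2} + E P\right) = - \frac{5}{4} + E + P^{2} + E P$)
$l{\left(L \right)} = - \frac{5}{4} + 2 L^{2}$ ($l{\left(L \right)} = \left(- \frac{5}{4} + L + L^{2} + L L\right) - L = \left(- \frac{5}{4} + L + L^{2} + L^{2}\right) - L = \left(- \frac{5}{4} + L + 2 L^{2}\right) - L = - \frac{5}{4} + 2 L^{2}$)
$\frac{-42 - 4033}{3833 + l{\left(-5 \right)}} = \frac{-42 - 4033}{3833 - \left(\frac{5}{4} - 2 \left(-5\right)^{2}\right)} = - \frac{4075}{3833 + \left(- \frac{5}{4} + 2 \cdot 25\right)} = - \frac{4075}{3833 + \left(- \frac{5}{4} + 50\right)} = - \frac{4075}{3833 + \frac{195}{4}} = - \frac{4075}{\frac{15527}{4}} = \left(-4075\right) \frac{4}{15527} = - \frac{16300}{15527}$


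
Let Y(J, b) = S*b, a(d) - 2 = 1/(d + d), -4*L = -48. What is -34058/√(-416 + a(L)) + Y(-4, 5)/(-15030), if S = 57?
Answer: -19/1002 + 68116*I*√59610/9935 ≈ -0.018962 + 1673.9*I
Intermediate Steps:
L = 12 (L = -¼*(-48) = 12)
a(d) = 2 + 1/(2*d) (a(d) = 2 + 1/(d + d) = 2 + 1/(2*d))
Y(J, b) = 57*b
-34058/√(-416 + a(L)) + Y(-4, 5)/(-15030) = -34058/√(-416 + (2 + (½)/12)) + (57*5)/(-15030) = -34058/√(-416 + (2 + (½)*(1/12))) + 285*(-1/15030) = -34058/√(-416 + (2 + 1/24)) - 19/1002 = -34058/√(-416 + 49/24) - 19/1002 = -34058*(-2*I*√59610/9935) - 19/1002 = -(-68116)*I*√59610/9935 - 19/1002 = 68116*I*√59610/9935 - 19/1002 = -19/1002 + 68116*I*√59610/9935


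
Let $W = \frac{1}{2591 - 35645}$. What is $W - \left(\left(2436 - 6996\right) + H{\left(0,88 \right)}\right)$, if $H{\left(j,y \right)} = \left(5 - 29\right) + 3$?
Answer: $\frac{151420373}{33054} \approx 4581.0$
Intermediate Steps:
$H{\left(j,y \right)} = -21$ ($H{\left(j,y \right)} = -24 + 3 = -21$)
$W = - \frac{1}{33054}$ ($W = \frac{1}{-33054} = - \frac{1}{33054} \approx -3.0254 \cdot 10^{-5}$)
$W - \left(\left(2436 - 6996\right) + H{\left(0,88 \right)}\right) = - \frac{1}{33054} - \left(\left(2436 - 6996\right) - 21\right) = - \frac{1}{33054} - \left(-4560 - 21\right) = - \frac{1}{33054} - -4581 = - \frac{1}{33054} + 4581 = \frac{151420373}{33054}$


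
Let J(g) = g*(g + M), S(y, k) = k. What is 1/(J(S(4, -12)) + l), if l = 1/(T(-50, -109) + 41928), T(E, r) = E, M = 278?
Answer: -41878/133674575 ≈ -0.00031328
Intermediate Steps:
l = 1/41878 (l = 1/(-50 + 41928) = 1/41878 ≈ 2.3879e-5)
J(g) = g*(278 + g) (J(g) = g*(g + 278) = g*(278 + g))
1/(J(S(4, -12)) + l) = 1/(-12*(278 - 12) + 1/41878) = 1/(-12*266 + 1/41878) = 1/(-3192 + 1/41878) = 1/(-133674575/41878) = -41878/133674575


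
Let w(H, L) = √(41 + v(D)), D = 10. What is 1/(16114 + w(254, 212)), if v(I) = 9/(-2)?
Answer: 32228/519321919 - √146/519321919 ≈ 6.2035e-5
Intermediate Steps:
v(I) = -9/2 (v(I) = 9*(-½) = -9/2)
w(H, L) = √146/2 (w(H, L) = √(41 - 9/2) = √(73/2) = √146/2)
1/(16114 + w(254, 212)) = 1/(16114 + √146/2)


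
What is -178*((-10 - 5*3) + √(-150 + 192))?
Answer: 4450 - 178*√42 ≈ 3296.4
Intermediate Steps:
-178*((-10 - 5*3) + √(-150 + 192)) = -178*((-10 - 15) + √42) = -178*(-25 + √42) = 4450 - 178*√42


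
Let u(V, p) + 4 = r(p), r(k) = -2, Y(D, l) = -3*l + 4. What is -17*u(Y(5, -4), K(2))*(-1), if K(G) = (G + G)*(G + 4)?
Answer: -102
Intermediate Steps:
Y(D, l) = 4 - 3*l
K(G) = 2*G*(4 + G) (K(G) = (2*G)*(4 + G) = 2*G*(4 + G))
u(V, p) = -6 (u(V, p) = -4 - 2 = -6)
-17*u(Y(5, -4), K(2))*(-1) = -17*(-6)*(-1) = 102*(-1) = -102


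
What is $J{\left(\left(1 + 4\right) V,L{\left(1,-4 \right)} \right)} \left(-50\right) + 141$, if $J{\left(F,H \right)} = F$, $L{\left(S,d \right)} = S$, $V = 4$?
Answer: $-859$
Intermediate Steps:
$J{\left(\left(1 + 4\right) V,L{\left(1,-4 \right)} \right)} \left(-50\right) + 141 = \left(1 + 4\right) 4 \left(-50\right) + 141 = 5 \cdot 4 \left(-50\right) + 141 = 20 \left(-50\right) + 141 = -1000 + 141 = -859$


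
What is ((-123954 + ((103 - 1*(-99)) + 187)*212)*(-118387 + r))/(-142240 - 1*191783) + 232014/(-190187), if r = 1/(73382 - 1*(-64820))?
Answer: -21517188004001683105/1463255879610467 ≈ -14705.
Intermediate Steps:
r = 1/138202 (r = 1/(73382 + 64820) = 1/138202 ≈ 7.2358e-6)
((-123954 + ((103 - 1*(-99)) + 187)*212)*(-118387 + r))/(-142240 - 1*191783) + 232014/(-190187) = ((-123954 + ((103 - 1*(-99)) + 187)*212)*(-118387 + 1/138202))/(-142240 - 1*191783) + 232014/(-190187) = ((-123954 + ((103 + 99) + 187)*212)*(-16361320173/138202))/(-142240 - 191783) + 232014*(-1/190187) = ((-123954 + (202 + 187)*212)*(-16361320173/138202))/(-334023) - 232014/190187 = ((-123954 + 389*212)*(-16361320173/138202))*(-1/334023) - 232014/190187 = ((-123954 + 82468)*(-16361320173/138202))*(-1/334023) - 232014/190187 = -41486*(-16361320173/138202)*(-1/334023) - 232014/190187 = (339382864348539/69101)*(-1/334023) - 232014/190187 = -113127621449513/7693774441 - 232014/190187 = -21517188004001683105/1463255879610467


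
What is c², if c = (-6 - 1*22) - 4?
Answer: 1024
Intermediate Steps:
c = -32 (c = (-6 - 22) - 4 = -28 - 4 = -32)
c² = (-32)² = 1024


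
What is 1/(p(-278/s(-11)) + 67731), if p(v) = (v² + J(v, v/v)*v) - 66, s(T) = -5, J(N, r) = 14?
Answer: 25/1788369 ≈ 1.3979e-5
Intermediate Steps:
p(v) = -66 + v² + 14*v (p(v) = (v² + 14*v) - 66 = -66 + v² + 14*v)
1/(p(-278/s(-11)) + 67731) = 1/((-66 + (-278/(-5))² + 14*(-278/(-5))) + 67731) = 1/((-66 + (-278*(-⅕))² + 14*(-278*(-⅕))) + 67731) = 1/((-66 + (278/5)² + 14*(278/5)) + 67731) = 1/((-66 + 77284/25 + 3892/5) + 67731) = 1/(95094/25 + 67731) = 1/(1788369/25) = 25/1788369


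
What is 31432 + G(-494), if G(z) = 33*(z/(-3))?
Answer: 36866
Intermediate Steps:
G(z) = -11*z (G(z) = 33*(z*(-⅓)) = 33*(-z/3) = -11*z)
31432 + G(-494) = 31432 - 11*(-494) = 31432 + 5434 = 36866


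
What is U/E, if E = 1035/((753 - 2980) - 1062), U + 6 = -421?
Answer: 61061/45 ≈ 1356.9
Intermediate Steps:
U = -427 (U = -6 - 421 = -427)
E = -45/143 (E = 1035/(-2227 - 1062) = 1035/(-3289) = 1035*(-1/3289) = -45/143 ≈ -0.31469)
U/E = -427/(-45/143) = -427*(-143/45) = 61061/45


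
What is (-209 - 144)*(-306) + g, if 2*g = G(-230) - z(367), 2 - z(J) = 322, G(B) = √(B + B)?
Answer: 108178 + I*√115 ≈ 1.0818e+5 + 10.724*I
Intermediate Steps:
G(B) = √2*√B (G(B) = √(2*B) = √2*√B)
z(J) = -320 (z(J) = 2 - 1*322 = 2 - 322 = -320)
g = 160 + I*√115 (g = (√2*√(-230) - 1*(-320))/2 = (√2*(I*√230) + 320)/2 = (2*I*√115 + 320)/2 = (320 + 2*I*√115)/2 = 160 + I*√115 ≈ 160.0 + 10.724*I)
(-209 - 144)*(-306) + g = (-209 - 144)*(-306) + (160 + I*√115) = -353*(-306) + (160 + I*√115) = 108018 + (160 + I*√115) = 108178 + I*√115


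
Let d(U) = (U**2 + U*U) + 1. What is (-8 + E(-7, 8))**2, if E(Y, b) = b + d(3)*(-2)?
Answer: 1444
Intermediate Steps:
d(U) = 1 + 2*U**2 (d(U) = (U**2 + U**2) + 1 = 2*U**2 + 1 = 1 + 2*U**2)
E(Y, b) = -38 + b (E(Y, b) = b + (1 + 2*3**2)*(-2) = b + (1 + 2*9)*(-2) = b + (1 + 18)*(-2) = b + 19*(-2) = b - 38 = -38 + b)
(-8 + E(-7, 8))**2 = (-8 + (-38 + 8))**2 = (-8 - 30)**2 = (-38)**2 = 1444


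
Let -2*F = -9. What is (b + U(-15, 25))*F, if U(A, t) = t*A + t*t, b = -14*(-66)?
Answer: 5283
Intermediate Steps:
F = 9/2 (F = -½*(-9) = 9/2 ≈ 4.5000)
b = 924
U(A, t) = t² + A*t (U(A, t) = A*t + t² = t² + A*t)
(b + U(-15, 25))*F = (924 + 25*(-15 + 25))*(9/2) = (924 + 25*10)*(9/2) = (924 + 250)*(9/2) = 1174*(9/2) = 5283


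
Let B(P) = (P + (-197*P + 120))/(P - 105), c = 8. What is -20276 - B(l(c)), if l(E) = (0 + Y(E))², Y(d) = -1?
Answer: -527195/26 ≈ -20277.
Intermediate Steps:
l(E) = 1 (l(E) = (0 - 1)² = (-1)² = 1)
B(P) = (120 - 196*P)/(-105 + P) (B(P) = (P + (120 - 197*P))/(-105 + P) = (120 - 196*P)/(-105 + P))
-20276 - B(l(c)) = -20276 - 4*(30 - 49*1)/(-105 + 1) = -20276 - 4*(30 - 49)/(-104) = -20276 - 4*(-1)*(-19)/104 = -20276 - 1*19/26 = -20276 - 19/26 = -527195/26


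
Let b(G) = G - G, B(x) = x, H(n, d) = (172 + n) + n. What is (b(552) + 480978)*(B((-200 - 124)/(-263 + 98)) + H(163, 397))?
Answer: 13225933044/55 ≈ 2.4047e+8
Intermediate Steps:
H(n, d) = 172 + 2*n
b(G) = 0
(b(552) + 480978)*(B((-200 - 124)/(-263 + 98)) + H(163, 397)) = (0 + 480978)*((-200 - 124)/(-263 + 98) + (172 + 2*163)) = 480978*(-324/(-165) + (172 + 326)) = 480978*(-324*(-1/165) + 498) = 480978*(108/55 + 498) = 480978*(27498/55) = 13225933044/55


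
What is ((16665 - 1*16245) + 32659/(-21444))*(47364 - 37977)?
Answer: 28079085909/7148 ≈ 3.9282e+6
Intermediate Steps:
((16665 - 1*16245) + 32659/(-21444))*(47364 - 37977) = ((16665 - 16245) + 32659*(-1/21444))*9387 = (420 - 32659/21444)*9387 = (8973821/21444)*9387 = 28079085909/7148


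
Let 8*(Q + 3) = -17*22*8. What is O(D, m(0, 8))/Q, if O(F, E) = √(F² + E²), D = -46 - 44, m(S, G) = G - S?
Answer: -2*√2041/377 ≈ -0.23967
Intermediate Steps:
D = -90
O(F, E) = √(E² + F²)
Q = -377 (Q = -3 + (-17*22*8)/8 = -3 + (-374*8)/8 = -3 + (⅛)*(-2992) = -3 - 374 = -377)
O(D, m(0, 8))/Q = √((8 - 1*0)² + (-90)²)/(-377) = √((8 + 0)² + 8100)*(-1/377) = √(8² + 8100)*(-1/377) = √(64 + 8100)*(-1/377) = √8164*(-1/377) = (2*√2041)*(-1/377) = -2*√2041/377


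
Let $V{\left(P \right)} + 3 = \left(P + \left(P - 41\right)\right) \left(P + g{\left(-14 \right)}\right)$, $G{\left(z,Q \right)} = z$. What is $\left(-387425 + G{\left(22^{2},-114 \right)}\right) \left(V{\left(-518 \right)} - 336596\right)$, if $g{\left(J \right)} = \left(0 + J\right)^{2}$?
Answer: $-3944863495$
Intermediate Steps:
$g{\left(J \right)} = J^{2}$
$V{\left(P \right)} = -3 + \left(-41 + 2 P\right) \left(196 + P\right)$ ($V{\left(P \right)} = -3 + \left(P + \left(P - 41\right)\right) \left(P + \left(-14\right)^{2}\right) = -3 + \left(P + \left(P - 41\right)\right) \left(P + 196\right) = -3 + \left(P + \left(-41 + P\right)\right) \left(196 + P\right) = -3 + \left(-41 + 2 P\right) \left(196 + P\right)$)
$\left(-387425 + G{\left(22^{2},-114 \right)}\right) \left(V{\left(-518 \right)} - 336596\right) = \left(-387425 + 22^{2}\right) \left(\left(-8039 + 2 \left(-518\right)^{2} + 351 \left(-518\right)\right) - 336596\right) = \left(-387425 + 484\right) \left(\left(-8039 + 2 \cdot 268324 - 181818\right) - 336596\right) = - 386941 \left(\left(-8039 + 536648 - 181818\right) - 336596\right) = - 386941 \left(346791 - 336596\right) = \left(-386941\right) 10195 = -3944863495$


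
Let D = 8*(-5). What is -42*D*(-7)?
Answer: -11760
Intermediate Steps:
D = -40
-42*D*(-7) = -42*(-40)*(-7) = 1680*(-7) = -11760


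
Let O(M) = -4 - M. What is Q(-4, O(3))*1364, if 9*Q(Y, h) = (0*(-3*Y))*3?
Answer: 0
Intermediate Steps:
Q(Y, h) = 0 (Q(Y, h) = ((0*(-3*Y))*3)/9 = (0*3)/9 = (1/9)*0 = 0)
Q(-4, O(3))*1364 = 0*1364 = 0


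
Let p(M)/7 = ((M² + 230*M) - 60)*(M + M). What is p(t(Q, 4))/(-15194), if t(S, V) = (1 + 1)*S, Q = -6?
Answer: -224784/7597 ≈ -29.589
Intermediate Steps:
t(S, V) = 2*S
p(M) = 14*M*(-60 + M² + 230*M) (p(M) = 7*(((M² + 230*M) - 60)*(M + M)) = 7*((-60 + M² + 230*M)*(2*M)) = 7*(2*M*(-60 + M² + 230*M)) = 14*M*(-60 + M² + 230*M))
p(t(Q, 4))/(-15194) = (14*(2*(-6))*(-60 + (2*(-6))² + 230*(2*(-6))))/(-15194) = (14*(-12)*(-60 + (-12)² + 230*(-12)))*(-1/15194) = (14*(-12)*(-60 + 144 - 2760))*(-1/15194) = (14*(-12)*(-2676))*(-1/15194) = 449568*(-1/15194) = -224784/7597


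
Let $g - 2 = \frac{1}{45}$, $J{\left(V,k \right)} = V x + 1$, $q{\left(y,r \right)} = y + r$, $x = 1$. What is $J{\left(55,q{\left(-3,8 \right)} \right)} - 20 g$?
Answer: $\frac{140}{9} \approx 15.556$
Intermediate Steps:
$q{\left(y,r \right)} = r + y$
$J{\left(V,k \right)} = 1 + V$ ($J{\left(V,k \right)} = V 1 + 1 = V + 1 = 1 + V$)
$g = \frac{91}{45}$ ($g = 2 + \frac{1}{45} = \frac{91}{45} \approx 2.0222$)
$J{\left(55,q{\left(-3,8 \right)} \right)} - 20 g = \left(1 + 55\right) - \frac{364}{9} = 56 - \frac{364}{9} = \frac{140}{9}$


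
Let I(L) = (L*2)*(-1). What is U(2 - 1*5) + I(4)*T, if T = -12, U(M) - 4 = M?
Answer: 97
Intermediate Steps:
U(M) = 4 + M
I(L) = -2*L (I(L) = (2*L)*(-1) = -2*L)
U(2 - 1*5) + I(4)*T = (4 + (2 - 1*5)) - 2*4*(-12) = (4 + (2 - 5)) - 8*(-12) = (4 - 3) + 96 = 1 + 96 = 97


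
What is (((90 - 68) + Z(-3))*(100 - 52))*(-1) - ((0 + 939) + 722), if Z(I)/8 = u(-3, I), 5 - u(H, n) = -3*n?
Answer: -1181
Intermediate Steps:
u(H, n) = 5 + 3*n (u(H, n) = 5 - (-3)*n = 5 + 3*n)
Z(I) = 40 + 24*I (Z(I) = 8*(5 + 3*I) = 40 + 24*I)
(((90 - 68) + Z(-3))*(100 - 52))*(-1) - ((0 + 939) + 722) = (((90 - 68) + (40 + 24*(-3)))*(100 - 52))*(-1) - ((0 + 939) + 722) = ((22 + (40 - 72))*48)*(-1) - (939 + 722) = ((22 - 32)*48)*(-1) - 1*1661 = -10*48*(-1) - 1661 = -480*(-1) - 1661 = 480 - 1661 = -1181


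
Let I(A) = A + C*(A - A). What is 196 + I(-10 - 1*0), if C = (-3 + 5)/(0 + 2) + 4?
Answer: 186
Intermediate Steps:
C = 5 (C = 2/2 + 4 = 2*(1/2) + 4 = 1 + 4 = 5)
I(A) = A (I(A) = A + 5*(A - A) = A + 5*0 = A + 0 = A)
196 + I(-10 - 1*0) = 196 + (-10 - 1*0) = 196 + (-10 + 0) = 196 - 10 = 186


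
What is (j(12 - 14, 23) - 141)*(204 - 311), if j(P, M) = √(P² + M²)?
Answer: 15087 - 107*√533 ≈ 12617.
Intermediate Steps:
j(P, M) = √(M² + P²)
(j(12 - 14, 23) - 141)*(204 - 311) = (√(23² + (12 - 14)²) - 141)*(204 - 311) = (√(529 + (-2)²) - 141)*(-107) = (√(529 + 4) - 141)*(-107) = (√533 - 141)*(-107) = (-141 + √533)*(-107) = 15087 - 107*√533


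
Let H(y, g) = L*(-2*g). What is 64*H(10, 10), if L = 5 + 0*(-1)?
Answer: -6400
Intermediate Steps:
L = 5 (L = 5 + 0 = 5)
H(y, g) = -10*g (H(y, g) = 5*(-2*g) = -10*g)
64*H(10, 10) = 64*(-10*10) = 64*(-100) = -6400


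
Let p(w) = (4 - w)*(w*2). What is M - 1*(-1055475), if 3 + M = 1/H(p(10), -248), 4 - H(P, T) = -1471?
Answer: 1556821201/1475 ≈ 1.0555e+6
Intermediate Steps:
p(w) = 2*w*(4 - w) (p(w) = (4 - w)*(2*w) = 2*w*(4 - w))
H(P, T) = 1475 (H(P, T) = 4 - 1*(-1471) = 4 + 1471 = 1475)
M = -4424/1475 (M = -3 + 1/1475 = -4424/1475 ≈ -2.9993)
M - 1*(-1055475) = -4424/1475 - 1*(-1055475) = -4424/1475 + 1055475 = 1556821201/1475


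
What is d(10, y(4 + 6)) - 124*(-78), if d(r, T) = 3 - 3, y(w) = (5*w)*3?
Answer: 9672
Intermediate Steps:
y(w) = 15*w
d(r, T) = 0
d(10, y(4 + 6)) - 124*(-78) = 0 - 124*(-78) = 0 + 9672 = 9672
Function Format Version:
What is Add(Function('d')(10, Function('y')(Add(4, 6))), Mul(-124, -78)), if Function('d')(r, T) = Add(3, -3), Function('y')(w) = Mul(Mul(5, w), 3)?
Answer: 9672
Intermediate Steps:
Function('y')(w) = Mul(15, w)
Function('d')(r, T) = 0
Add(Function('d')(10, Function('y')(Add(4, 6))), Mul(-124, -78)) = Add(0, Mul(-124, -78)) = Add(0, 9672) = 9672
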